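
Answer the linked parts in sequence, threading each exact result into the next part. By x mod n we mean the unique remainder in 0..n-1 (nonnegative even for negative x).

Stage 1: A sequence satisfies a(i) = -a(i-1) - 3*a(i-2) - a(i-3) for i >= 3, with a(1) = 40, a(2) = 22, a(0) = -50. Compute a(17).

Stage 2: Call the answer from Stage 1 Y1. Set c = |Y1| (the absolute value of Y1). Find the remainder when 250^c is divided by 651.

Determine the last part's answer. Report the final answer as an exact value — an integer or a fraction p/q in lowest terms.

466

Stage 1: a(3) = -1*(22) - 3*(40) - 1*(-50) = -92; iterating: a(3)=-92, a(4)=-14, a(5)=268, a(6)=-134, a(7)=-656, a(8)=790, a(9)=1312, a(10)=-3026, a(11)=-1700, a(12)=9466, a(13)=-1340, a(14)=-25358, a(15)=19912, a(16)=57502, a(17)=-91880; answer -91880
Stage 2: Y1 = -91880; c = 91880; squarings mod 651: 250^1=250, 250^2=4, 250^4=16, 250^8=256, 250^16=436, 250^32=4, 250^64=16, 250^128=256, 250^256=436, 250^512=4, 250^1024=16, 250^2048=256, 250^4096=436, 250^8192=4, 250^16384=16, 250^32768=256, 250^65536=436; 250^91880 = 250^8 * 250^32 * 250^64 * 250^128 * 250^512 * 250^1024 * 250^8192 * 250^16384 * 250^65536 = 466 (mod 651); answer 466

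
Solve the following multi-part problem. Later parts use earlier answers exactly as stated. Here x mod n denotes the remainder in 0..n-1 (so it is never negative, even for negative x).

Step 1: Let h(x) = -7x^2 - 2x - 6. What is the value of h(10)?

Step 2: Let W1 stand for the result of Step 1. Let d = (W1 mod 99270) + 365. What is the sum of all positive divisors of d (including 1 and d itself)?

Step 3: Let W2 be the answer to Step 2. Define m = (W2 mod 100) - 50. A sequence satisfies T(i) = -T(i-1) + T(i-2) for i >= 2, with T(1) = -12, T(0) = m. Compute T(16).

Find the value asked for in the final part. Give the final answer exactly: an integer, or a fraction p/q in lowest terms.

Step 1: -7*(10)^2 - 2*(10)^1 - 6 = (-700) + (-20) + (-6) = -726; answer -726
Step 2: W1 = -726; d = 98909; 98909 is prime, so its only divisors are 1 and 98909; sigma = 1 + 98909 = 98910; answer 98910
Step 3: W2 = 98910; m = -40; T(2) = -1*(-12) + 1*(-40) = -28; iterating: T(2)=-28, T(3)=16, T(4)=-44, T(5)=60, T(6)=-104, T(7)=164, T(8)=-268, T(9)=432, T(10)=-700, T(11)=1132, T(12)=-1832, T(13)=2964, T(14)=-4796, T(15)=7760, T(16)=-12556; answer -12556

-12556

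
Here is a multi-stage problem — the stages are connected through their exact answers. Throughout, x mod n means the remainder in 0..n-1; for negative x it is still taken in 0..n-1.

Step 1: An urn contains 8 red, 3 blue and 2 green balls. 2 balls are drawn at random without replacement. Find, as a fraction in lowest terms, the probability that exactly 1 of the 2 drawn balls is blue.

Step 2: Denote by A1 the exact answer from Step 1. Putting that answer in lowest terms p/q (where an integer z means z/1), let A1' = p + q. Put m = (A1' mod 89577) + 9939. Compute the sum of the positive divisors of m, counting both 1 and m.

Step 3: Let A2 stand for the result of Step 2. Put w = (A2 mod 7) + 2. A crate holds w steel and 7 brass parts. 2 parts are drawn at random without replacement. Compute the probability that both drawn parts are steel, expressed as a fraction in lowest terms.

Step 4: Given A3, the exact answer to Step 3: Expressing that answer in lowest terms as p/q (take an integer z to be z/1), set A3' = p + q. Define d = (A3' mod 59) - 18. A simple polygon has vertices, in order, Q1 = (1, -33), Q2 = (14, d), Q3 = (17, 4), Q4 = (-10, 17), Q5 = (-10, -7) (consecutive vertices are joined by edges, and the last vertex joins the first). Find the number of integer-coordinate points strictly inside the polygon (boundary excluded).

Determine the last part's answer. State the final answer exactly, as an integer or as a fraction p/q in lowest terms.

714

Step 1: total draws C(13,2) = 78; favorable C(3,1)*C(10,1) = 30; P = 5/13; answer 5/13
Step 2: A1 = 5/13; threaded value p + q = 18; m = 9957; 9957 = 3 * 3319; sigma = (1 + 3) * (1 + 3319) = 4 * 3320 = 13280; answer 13280
Step 3: A2 = 13280; w = 3; total draws C(10,2) = 45; favorable C(3,2) = 3; P = 1/15; answer 1/15
Step 4: A3 = 1/15; threaded value p + q = 16; d = -2; cross terms: (1*-2 - 14*-33)=460, (14*4 - 17*-2)=90, (17*17 - -10*4)=329, (-10*-7 - -10*17)=240, (-10*-33 - 1*-7)=337; twice the area = |1456| = 1456; area = 728; boundary points = 1 + 3 + 1 + 24 + 1 = 30; strictly interior points = area - boundary/2 + 1 = 714; answer 714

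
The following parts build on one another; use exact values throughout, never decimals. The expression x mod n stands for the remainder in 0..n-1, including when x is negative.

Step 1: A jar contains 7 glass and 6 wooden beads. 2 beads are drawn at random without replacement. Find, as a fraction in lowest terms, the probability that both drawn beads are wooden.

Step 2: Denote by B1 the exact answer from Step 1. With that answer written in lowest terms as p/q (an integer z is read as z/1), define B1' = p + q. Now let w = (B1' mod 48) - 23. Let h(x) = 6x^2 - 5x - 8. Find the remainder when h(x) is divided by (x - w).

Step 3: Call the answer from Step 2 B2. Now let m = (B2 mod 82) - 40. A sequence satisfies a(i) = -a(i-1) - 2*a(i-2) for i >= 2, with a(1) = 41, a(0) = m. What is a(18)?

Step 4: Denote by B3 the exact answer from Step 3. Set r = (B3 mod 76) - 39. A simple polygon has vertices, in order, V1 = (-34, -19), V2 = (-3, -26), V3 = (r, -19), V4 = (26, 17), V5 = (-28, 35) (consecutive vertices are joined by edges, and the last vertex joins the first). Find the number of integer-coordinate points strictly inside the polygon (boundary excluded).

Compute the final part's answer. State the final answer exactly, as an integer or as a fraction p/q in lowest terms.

1972

Step 1: total draws C(13,2) = 78; favorable C(6,2) = 15; P = 5/26; answer 5/26
Step 2: B1 = 5/26; threaded value p + q = 31; w = 8; remainder = value at the root: 6*(8)^2 - 5*(8)^1 - 8 = (384) + (-40) + (-8) = 336; answer 336
Step 3: B2 = 336; m = -32; a(2) = -1*(41) - 2*(-32) = 23; iterating: a(2)=23, a(3)=-105, a(4)=59, a(5)=151, a(6)=-269, a(7)=-33, a(8)=571, a(9)=-505, a(10)=-637, a(11)=1647, a(12)=-373, a(13)=-2921, a(14)=3667, a(15)=2175, a(16)=-9509, a(17)=5159, a(18)=13859; answer 13859
Step 4: B3 = 13859; r = -12; cross terms: (-34*-26 - -3*-19)=827, (-3*-19 - -12*-26)=-255, (-12*17 - 26*-19)=290, (26*35 - -28*17)=1386, (-28*-19 - -34*35)=1722; twice the area = |3970| = 3970; area = 1985; boundary points = 1 + 1 + 2 + 18 + 6 = 28; strictly interior points = area - boundary/2 + 1 = 1972; answer 1972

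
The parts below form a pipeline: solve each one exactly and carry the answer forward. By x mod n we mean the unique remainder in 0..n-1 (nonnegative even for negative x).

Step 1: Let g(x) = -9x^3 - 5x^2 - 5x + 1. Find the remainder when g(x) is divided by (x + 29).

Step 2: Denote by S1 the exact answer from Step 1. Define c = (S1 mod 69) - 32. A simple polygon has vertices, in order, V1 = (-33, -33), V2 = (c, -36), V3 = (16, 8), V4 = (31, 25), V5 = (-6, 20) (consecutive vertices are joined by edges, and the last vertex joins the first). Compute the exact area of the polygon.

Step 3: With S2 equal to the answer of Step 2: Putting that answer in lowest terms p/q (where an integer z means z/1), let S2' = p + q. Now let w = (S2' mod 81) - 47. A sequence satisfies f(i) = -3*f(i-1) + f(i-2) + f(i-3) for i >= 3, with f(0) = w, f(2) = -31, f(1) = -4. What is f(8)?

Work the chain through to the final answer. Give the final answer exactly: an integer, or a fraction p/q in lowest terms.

-39685

Step 1: remainder = value at the root: -9*(-29)^3 - 5*(-29)^2 - 5*(-29)^1 + 1 = (219501) + (-4205) + (145) + (1) = 215442; answer 215442
Step 2: S1 = 215442; c = -8; cross terms: (-33*-36 - -8*-33)=924, (-8*8 - 16*-36)=512, (16*25 - 31*8)=152, (31*20 - -6*25)=770, (-6*-33 - -33*20)=858; twice the area = |3216| = 3216; area = 1608; answer 1608
Step 3: S2 = 1608; threaded value p + q = 1609; w = 23; f(3) = -3*(-31) + 1*(-4) + 1*(23) = 112; iterating: f(3)=112, f(4)=-371, f(5)=1194, f(6)=-3841, f(7)=12346, f(8)=-39685; answer -39685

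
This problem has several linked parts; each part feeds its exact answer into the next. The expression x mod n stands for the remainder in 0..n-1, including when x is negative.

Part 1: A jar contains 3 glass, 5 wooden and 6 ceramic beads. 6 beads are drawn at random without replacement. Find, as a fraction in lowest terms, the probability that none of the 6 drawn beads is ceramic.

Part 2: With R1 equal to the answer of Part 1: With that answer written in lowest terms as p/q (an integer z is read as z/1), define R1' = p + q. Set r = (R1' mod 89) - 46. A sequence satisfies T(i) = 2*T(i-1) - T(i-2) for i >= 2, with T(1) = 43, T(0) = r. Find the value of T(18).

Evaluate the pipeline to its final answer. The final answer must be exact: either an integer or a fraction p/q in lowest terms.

Part 1: total draws C(14,6) = 3003; favorable C(8,6) = 28; P = 4/429; answer 4/429
Part 2: R1 = 4/429; threaded value p + q = 433; r = 31; T(2) = 2*(43) - 1*(31) = 55; iterating: T(2)=55, T(3)=67, T(4)=79, T(5)=91, T(6)=103, T(7)=115, T(8)=127, T(9)=139, T(10)=151, T(11)=163, T(12)=175, T(13)=187, T(14)=199, T(15)=211, T(16)=223, T(17)=235, T(18)=247; answer 247

247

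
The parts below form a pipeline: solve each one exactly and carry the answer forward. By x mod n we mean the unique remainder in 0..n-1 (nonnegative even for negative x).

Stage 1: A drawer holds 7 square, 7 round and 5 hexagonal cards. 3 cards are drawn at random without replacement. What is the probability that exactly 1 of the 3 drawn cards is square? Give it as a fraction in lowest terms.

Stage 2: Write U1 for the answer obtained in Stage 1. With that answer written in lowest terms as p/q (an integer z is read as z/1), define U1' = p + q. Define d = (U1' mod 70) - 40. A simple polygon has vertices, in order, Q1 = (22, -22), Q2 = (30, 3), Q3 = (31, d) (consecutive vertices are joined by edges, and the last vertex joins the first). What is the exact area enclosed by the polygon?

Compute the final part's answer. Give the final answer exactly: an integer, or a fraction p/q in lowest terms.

87/2

Stage 1: total draws C(19,3) = 969; favorable C(7,1)*C(12,2) = 462; P = 154/323; answer 154/323
Stage 2: U1 = 154/323; threaded value p + q = 477; d = 17; cross terms: (22*3 - 30*-22)=726, (30*17 - 31*3)=417, (31*-22 - 22*17)=-1056; twice the area = |87| = 87; area = 87/2; answer 87/2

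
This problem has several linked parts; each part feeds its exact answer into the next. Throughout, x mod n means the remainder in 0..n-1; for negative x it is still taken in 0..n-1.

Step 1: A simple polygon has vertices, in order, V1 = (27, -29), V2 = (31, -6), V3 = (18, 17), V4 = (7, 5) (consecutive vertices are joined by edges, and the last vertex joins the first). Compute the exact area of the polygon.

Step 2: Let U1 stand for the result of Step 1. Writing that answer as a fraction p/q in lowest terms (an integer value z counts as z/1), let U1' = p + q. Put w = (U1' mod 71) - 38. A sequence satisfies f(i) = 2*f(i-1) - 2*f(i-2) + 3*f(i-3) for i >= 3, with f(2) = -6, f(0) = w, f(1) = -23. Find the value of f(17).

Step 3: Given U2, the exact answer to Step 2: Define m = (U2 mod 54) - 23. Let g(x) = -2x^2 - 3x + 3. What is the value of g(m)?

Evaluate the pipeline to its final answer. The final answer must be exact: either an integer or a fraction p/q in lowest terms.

-1766

Step 1: cross terms: (27*-6 - 31*-29)=737, (31*17 - 18*-6)=635, (18*5 - 7*17)=-29, (7*-29 - 27*5)=-338; twice the area = |1005| = 1005; area = 1005/2; answer 1005/2
Step 2: U1 = 1005/2; threaded value p + q = 1007; w = -25; f(3) = 2*(-6) - 2*(-23) + 3*(-25) = -41; iterating: f(3)=-41, f(4)=-139, f(5)=-214, f(6)=-273, f(7)=-535, f(8)=-1166, f(9)=-2081, f(10)=-3435, f(11)=-6206, f(12)=-11785, f(13)=-21463, f(14)=-37974, f(15)=-68377, f(16)=-125195, f(17)=-227558; answer -227558
Step 3: U2 = -227558; m = 29; -2*(29)^2 - 3*(29)^1 + 3 = (-1682) + (-87) + (3) = -1766; answer -1766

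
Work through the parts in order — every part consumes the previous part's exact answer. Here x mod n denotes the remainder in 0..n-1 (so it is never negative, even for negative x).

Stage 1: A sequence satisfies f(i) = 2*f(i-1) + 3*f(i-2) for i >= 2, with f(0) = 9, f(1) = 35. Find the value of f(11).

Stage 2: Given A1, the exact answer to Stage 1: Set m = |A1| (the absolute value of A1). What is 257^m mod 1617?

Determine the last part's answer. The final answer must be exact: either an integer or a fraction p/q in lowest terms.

Stage 1: f(2) = 2*(35) + 3*(9) = 97; iterating: f(2)=97, f(3)=299, f(4)=889, f(5)=2675, f(6)=8017, f(7)=24059, f(8)=72169, f(9)=216515, f(10)=649537, f(11)=1948619; answer 1948619
Stage 2: A1 = 1948619; m = 1948619; squarings mod 1617: 257^1=257, 257^2=1369, 257^4=58, 257^8=130, 257^16=730, 257^32=907, 257^64=1213, 257^128=1516, 257^256=499, 257^512=1600, 257^1024=289, 257^2048=1054, 257^4096=37, 257^8192=1369, 257^16384=58, 257^32768=130, 257^65536=730, 257^131072=907, 257^262144=1213, 257^524288=1516, 257^1048576=499; 257^1948619 = 257^1 * 257^2 * 257^8 * 257^64 * 257^128 * 257^256 * 257^512 * 257^2048 * 257^4096 * 257^8192 * 257^32768 * 257^65536 * 257^262144 * 257^524288 * 257^1048576 = 311 (mod 1617); answer 311

311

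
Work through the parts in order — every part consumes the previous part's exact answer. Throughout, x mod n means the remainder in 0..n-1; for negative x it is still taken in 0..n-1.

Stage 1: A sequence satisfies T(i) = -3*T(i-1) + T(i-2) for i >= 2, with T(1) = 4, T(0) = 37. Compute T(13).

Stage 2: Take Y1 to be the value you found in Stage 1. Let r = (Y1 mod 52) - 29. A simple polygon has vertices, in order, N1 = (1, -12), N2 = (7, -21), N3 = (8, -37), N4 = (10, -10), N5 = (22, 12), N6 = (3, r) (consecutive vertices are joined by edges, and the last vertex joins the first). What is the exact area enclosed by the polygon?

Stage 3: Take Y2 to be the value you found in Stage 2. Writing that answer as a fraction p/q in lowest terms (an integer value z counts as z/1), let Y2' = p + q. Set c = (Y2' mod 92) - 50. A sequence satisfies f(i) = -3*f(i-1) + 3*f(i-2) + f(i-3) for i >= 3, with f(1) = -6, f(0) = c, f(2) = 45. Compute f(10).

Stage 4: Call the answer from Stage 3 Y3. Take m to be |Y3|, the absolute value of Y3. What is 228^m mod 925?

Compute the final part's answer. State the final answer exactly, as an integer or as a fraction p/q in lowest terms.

Stage 1: T(2) = -3*(4) + 1*(37) = 25; iterating: T(2)=25, T(3)=-71, T(4)=238, T(5)=-785, T(6)=2593, T(7)=-8564, T(8)=28285, T(9)=-93419, T(10)=308542, T(11)=-1019045, T(12)=3365677, T(13)=-11116076; answer -11116076
Stage 2: Y1 = -11116076; r = -13; cross terms: (1*-21 - 7*-12)=63, (7*-37 - 8*-21)=-91, (8*-10 - 10*-37)=290, (10*12 - 22*-10)=340, (22*-13 - 3*12)=-322, (3*-12 - 1*-13)=-23; twice the area = |257| = 257; area = 257/2; answer 257/2
Stage 3: Y2 = 257/2; threaded value p + q = 259; c = 25; f(3) = -3*(45) + 3*(-6) + 1*(25) = -128; iterating: f(3)=-128, f(4)=513, f(5)=-1878, f(6)=7045, f(7)=-26256, f(8)=98025, f(9)=-365798, f(10)=1365213; answer 1365213
Stage 4: Y3 = 1365213; m = 1365213; squarings mod 925: 228^1=228, 228^2=184, 228^4=556, 228^8=186, 228^16=371, 228^32=741, 228^64=556, 228^128=186, 228^256=371, 228^512=741, 228^1024=556, 228^2048=186, 228^4096=371, 228^8192=741, 228^16384=556, 228^32768=186, 228^65536=371, 228^131072=741, 228^262144=556, 228^524288=186, 228^1048576=371; 228^1365213 = 228^1 * 228^4 * 228^8 * 228^16 * 228^64 * 228^128 * 228^1024 * 228^4096 * 228^16384 * 228^32768 * 228^262144 * 228^1048576 = 598 (mod 925); answer 598

598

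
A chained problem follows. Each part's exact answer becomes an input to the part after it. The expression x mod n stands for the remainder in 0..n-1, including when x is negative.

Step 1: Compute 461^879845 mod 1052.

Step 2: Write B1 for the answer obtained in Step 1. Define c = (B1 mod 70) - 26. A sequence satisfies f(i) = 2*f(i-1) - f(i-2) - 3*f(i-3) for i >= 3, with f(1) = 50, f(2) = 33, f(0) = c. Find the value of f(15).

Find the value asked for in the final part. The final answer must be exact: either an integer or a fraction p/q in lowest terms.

-196310

Step 1: squarings mod 1052: 461^1=461, 461^2=17, 461^4=289, 461^8=413, 461^16=145, 461^32=1037, 461^64=225, 461^128=129, 461^256=861, 461^512=713, 461^1024=253, 461^2048=889, 461^4096=269, 461^8192=825, 461^16384=1033, 461^32768=361, 461^65536=925, 461^131072=349, 461^262144=821, 461^524288=761; 461^879845 = 461^1 * 461^4 * 461^32 * 461^64 * 461^128 * 461^1024 * 461^2048 * 461^8192 * 461^16384 * 461^65536 * 461^262144 * 461^524288 = 933 (mod 1052); answer 933
Step 2: B1 = 933; c = -3; f(3) = 2*(33) - 1*(50) - 3*(-3) = 25; iterating: f(3)=25, f(4)=-133, f(5)=-390, f(6)=-722, f(7)=-655, f(8)=582, f(9)=3985, f(10)=9353, f(11)=12975, f(12)=4642, f(13)=-31750, f(14)=-107067, f(15)=-196310; answer -196310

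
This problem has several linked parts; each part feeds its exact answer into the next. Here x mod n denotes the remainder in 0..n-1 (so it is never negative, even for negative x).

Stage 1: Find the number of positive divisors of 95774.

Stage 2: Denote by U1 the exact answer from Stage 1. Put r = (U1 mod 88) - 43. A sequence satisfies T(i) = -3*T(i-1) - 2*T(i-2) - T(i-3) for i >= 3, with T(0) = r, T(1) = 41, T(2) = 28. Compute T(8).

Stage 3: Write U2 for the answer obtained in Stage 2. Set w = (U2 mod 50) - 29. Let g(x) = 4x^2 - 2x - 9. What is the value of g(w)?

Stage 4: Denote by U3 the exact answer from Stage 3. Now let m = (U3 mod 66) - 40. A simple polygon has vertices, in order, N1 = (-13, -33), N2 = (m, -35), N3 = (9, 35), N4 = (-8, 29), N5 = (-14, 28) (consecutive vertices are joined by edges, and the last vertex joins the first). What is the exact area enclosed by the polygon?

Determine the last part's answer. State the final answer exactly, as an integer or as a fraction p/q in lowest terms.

3883/2

Stage 1: 95774 = 2 * 7 * 6841; number of divisors = (1+1) * (1+1) * (1+1) = 8; answer 8
Stage 2: U1 = 8; r = -35; T(3) = -3*(28) - 2*(41) - 1*(-35) = -131; iterating: T(3)=-131, T(4)=296, T(5)=-654, T(6)=1501, T(7)=-3491, T(8)=8125; answer 8125
Stage 3: U2 = 8125; w = -4; 4*(-4)^2 - 2*(-4)^1 - 9 = (64) + (8) + (-9) = 63; answer 63
Stage 4: U3 = 63; m = 23; cross terms: (-13*-35 - 23*-33)=1214, (23*35 - 9*-35)=1120, (9*29 - -8*35)=541, (-8*28 - -14*29)=182, (-14*-33 - -13*28)=826; twice the area = |3883| = 3883; area = 3883/2; answer 3883/2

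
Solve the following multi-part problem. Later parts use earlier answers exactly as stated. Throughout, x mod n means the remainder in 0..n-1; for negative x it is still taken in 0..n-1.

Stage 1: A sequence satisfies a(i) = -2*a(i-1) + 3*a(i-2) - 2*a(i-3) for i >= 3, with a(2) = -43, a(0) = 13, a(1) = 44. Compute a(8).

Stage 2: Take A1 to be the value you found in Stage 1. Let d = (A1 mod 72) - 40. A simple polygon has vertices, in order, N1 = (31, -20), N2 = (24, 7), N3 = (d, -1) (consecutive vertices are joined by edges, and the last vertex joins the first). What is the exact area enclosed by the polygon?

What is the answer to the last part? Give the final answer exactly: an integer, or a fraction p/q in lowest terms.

Stage 1: a(3) = -2*(-43) + 3*(44) - 2*(13) = 192; iterating: a(3)=192, a(4)=-601, a(5)=1864, a(6)=-5915, a(7)=18624, a(8)=-58721; answer -58721
Stage 2: A1 = -58721; d = -9; cross terms: (31*7 - 24*-20)=697, (24*-1 - -9*7)=39, (-9*-20 - 31*-1)=211; twice the area = |947| = 947; area = 947/2; answer 947/2

947/2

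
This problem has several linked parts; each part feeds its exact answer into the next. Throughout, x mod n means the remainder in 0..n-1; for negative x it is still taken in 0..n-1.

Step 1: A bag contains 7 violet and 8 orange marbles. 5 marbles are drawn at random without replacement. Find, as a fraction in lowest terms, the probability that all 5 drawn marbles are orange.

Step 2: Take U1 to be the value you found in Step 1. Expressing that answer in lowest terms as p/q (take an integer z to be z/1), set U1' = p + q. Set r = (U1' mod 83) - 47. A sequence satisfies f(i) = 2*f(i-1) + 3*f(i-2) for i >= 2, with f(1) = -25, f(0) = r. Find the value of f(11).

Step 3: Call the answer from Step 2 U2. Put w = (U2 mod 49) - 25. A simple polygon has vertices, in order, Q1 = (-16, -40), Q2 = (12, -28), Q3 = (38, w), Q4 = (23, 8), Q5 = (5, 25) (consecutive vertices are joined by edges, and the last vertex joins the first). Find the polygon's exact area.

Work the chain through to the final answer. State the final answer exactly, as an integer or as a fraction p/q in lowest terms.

Step 1: total draws C(15,5) = 3003; favorable C(8,5) = 56; P = 8/429; answer 8/429
Step 2: U1 = 8/429; threaded value p + q = 437; r = -25; f(2) = 2*(-25) + 3*(-25) = -125; iterating: f(2)=-125, f(3)=-325, f(4)=-1025, f(5)=-3025, f(6)=-9125, f(7)=-27325, f(8)=-82025, f(9)=-246025, f(10)=-738125, f(11)=-2214325; answer -2214325
Step 3: U2 = -2214325; w = 9; cross terms: (-16*-28 - 12*-40)=928, (12*9 - 38*-28)=1172, (38*8 - 23*9)=97, (23*25 - 5*8)=535, (5*-40 - -16*25)=200; twice the area = |2932| = 2932; area = 1466; answer 1466

1466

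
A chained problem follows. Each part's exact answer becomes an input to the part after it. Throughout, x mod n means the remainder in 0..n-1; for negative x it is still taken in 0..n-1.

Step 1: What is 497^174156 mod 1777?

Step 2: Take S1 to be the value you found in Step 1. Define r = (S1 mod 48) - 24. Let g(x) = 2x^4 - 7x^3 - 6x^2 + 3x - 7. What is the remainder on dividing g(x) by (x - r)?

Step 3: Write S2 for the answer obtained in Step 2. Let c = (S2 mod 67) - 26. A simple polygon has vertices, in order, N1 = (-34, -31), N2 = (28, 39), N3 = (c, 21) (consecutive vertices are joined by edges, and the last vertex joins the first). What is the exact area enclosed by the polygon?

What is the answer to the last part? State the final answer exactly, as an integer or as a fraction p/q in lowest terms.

488

Step 1: squarings mod 1777: 497^1=497, 497^2=6, 497^4=36, 497^8=1296, 497^16=351, 497^32=588, 497^64=1006, 497^128=923, 497^256=746, 497^512=315, 497^1024=1490, 497^2048=627, 497^4096=412, 497^8192=929, 497^16384=1196, 497^32768=1708, 497^65536=1207, 497^131072=1486; 497^174156 = 497^4 * 497^8 * 497^64 * 497^2048 * 497^8192 * 497^32768 * 497^131072 = 1033 (mod 1777); answer 1033
Step 2: S1 = 1033; r = 1; remainder = value at the root: 2*(1)^4 - 7*(1)^3 - 6*(1)^2 + 3*(1)^1 - 7 = (2) + (-7) + (-6) + (3) + (-7) = -15; answer -15
Step 3: S2 = -15; c = 26; cross terms: (-34*39 - 28*-31)=-458, (28*21 - 26*39)=-426, (26*-31 - -34*21)=-92; twice the area = |-976| = 976; area = 488; answer 488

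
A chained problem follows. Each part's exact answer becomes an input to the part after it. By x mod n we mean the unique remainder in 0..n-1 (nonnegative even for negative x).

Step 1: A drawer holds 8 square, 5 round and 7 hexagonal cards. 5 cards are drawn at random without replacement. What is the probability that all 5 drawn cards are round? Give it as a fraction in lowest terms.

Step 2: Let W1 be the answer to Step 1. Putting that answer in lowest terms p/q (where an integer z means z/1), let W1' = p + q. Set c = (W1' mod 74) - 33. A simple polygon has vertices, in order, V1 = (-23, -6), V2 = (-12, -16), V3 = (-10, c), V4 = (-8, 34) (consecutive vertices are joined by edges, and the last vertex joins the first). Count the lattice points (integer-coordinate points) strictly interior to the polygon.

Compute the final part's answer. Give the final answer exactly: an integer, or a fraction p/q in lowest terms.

297

Step 1: total draws C(20,5) = 15504; favorable C(5,5) = 1; P = 1/15504; answer 1/15504
Step 2: W1 = 1/15504; threaded value p + q = 15505; c = 6; cross terms: (-23*-16 - -12*-6)=296, (-12*6 - -10*-16)=-232, (-10*34 - -8*6)=-292, (-8*-6 - -23*34)=830; twice the area = |602| = 602; area = 301; boundary points = 1 + 2 + 2 + 5 = 10; strictly interior points = area - boundary/2 + 1 = 297; answer 297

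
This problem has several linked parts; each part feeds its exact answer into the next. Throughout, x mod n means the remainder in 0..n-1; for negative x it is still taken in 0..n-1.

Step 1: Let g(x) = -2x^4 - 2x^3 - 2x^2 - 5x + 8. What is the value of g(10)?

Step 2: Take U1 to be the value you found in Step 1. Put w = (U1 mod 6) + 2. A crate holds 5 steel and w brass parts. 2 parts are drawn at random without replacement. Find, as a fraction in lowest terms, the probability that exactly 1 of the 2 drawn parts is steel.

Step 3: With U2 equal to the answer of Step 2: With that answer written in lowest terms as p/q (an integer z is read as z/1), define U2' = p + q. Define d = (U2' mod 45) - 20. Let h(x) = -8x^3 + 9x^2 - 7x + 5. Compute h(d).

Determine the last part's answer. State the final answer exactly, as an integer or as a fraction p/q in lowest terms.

-9631

Step 1: -2*(10)^4 - 2*(10)^3 - 2*(10)^2 - 5*(10)^1 + 8 = (-20000) + (-2000) + (-200) + (-50) + (8) = -22242; answer -22242
Step 2: U1 = -22242; w = 2; total draws C(7,2) = 21; favorable C(5,1)*C(2,1) = 10; P = 10/21; answer 10/21
Step 3: U2 = 10/21; threaded value p + q = 31; d = 11; -8*(11)^3 + 9*(11)^2 - 7*(11)^1 + 5 = (-10648) + (1089) + (-77) + (5) = -9631; answer -9631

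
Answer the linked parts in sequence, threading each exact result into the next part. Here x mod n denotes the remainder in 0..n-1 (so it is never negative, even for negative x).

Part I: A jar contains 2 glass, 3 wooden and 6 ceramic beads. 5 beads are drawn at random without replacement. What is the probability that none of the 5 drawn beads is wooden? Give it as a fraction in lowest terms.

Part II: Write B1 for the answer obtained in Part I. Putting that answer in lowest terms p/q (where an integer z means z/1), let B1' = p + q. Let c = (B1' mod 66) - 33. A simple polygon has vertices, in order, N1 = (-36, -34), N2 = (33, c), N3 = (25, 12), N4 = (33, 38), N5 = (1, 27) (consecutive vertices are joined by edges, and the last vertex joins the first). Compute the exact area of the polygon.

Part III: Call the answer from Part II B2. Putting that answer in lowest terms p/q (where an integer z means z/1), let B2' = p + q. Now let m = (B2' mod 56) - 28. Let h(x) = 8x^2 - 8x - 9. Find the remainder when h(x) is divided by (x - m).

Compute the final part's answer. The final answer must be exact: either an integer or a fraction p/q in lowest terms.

Part I: total draws C(11,5) = 462; favorable C(8,5) = 56; P = 4/33; answer 4/33
Part II: B1 = 4/33; threaded value p + q = 37; c = 4; cross terms: (-36*4 - 33*-34)=978, (33*12 - 25*4)=296, (25*38 - 33*12)=554, (33*27 - 1*38)=853, (1*-34 - -36*27)=938; twice the area = |3619| = 3619; area = 3619/2; answer 3619/2
Part III: B2 = 3619/2; threaded value p + q = 3621; m = 9; remainder = value at the root: 8*(9)^2 - 8*(9)^1 - 9 = (648) + (-72) + (-9) = 567; answer 567

567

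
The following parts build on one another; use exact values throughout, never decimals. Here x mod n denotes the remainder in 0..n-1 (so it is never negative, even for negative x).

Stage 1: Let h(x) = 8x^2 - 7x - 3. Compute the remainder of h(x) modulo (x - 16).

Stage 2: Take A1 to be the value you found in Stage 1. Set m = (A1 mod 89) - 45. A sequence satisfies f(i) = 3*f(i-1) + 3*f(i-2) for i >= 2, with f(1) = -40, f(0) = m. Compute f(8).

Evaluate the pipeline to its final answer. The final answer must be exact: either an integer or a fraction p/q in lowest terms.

Stage 1: remainder = value at the root: 8*(16)^2 - 7*(16)^1 - 3 = (2048) + (-112) + (-3) = 1933; answer 1933
Stage 2: A1 = 1933; m = 19; f(2) = 3*(-40) + 3*(19) = -63; iterating: f(2)=-63, f(3)=-309, f(4)=-1116, f(5)=-4275, f(6)=-16173, f(7)=-61344, f(8)=-232551; answer -232551

-232551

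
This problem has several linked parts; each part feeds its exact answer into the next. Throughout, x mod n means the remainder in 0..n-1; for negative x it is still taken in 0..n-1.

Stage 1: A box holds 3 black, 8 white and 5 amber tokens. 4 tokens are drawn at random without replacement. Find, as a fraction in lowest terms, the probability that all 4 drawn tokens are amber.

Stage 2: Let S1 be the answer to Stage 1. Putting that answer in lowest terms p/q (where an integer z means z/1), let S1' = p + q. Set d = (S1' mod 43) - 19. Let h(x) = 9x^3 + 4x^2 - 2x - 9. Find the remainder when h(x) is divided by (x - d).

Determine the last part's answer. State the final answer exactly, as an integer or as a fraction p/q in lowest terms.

75

Stage 1: total draws C(16,4) = 1820; favorable C(5,4) = 5; P = 1/364; answer 1/364
Stage 2: S1 = 1/364; threaded value p + q = 365; d = 2; remainder = value at the root: 9*(2)^3 + 4*(2)^2 - 2*(2)^1 - 9 = (72) + (16) + (-4) + (-9) = 75; answer 75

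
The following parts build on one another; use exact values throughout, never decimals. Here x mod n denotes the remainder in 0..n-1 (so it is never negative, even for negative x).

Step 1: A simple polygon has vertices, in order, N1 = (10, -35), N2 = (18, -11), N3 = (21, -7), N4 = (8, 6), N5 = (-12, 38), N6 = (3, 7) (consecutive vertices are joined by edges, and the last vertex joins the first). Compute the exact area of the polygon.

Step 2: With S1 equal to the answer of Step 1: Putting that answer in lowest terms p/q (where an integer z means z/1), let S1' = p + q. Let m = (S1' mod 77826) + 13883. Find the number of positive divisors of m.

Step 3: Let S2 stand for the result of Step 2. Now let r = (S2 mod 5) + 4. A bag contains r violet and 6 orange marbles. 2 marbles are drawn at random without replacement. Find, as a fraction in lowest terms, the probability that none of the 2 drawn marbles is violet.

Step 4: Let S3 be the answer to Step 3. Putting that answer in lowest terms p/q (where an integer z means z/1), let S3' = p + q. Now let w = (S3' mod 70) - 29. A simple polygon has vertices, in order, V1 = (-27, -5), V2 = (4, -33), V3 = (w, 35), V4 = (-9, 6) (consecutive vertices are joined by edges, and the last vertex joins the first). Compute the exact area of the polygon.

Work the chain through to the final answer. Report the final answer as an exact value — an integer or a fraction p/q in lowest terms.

Step 1: cross terms: (10*-11 - 18*-35)=520, (18*-7 - 21*-11)=105, (21*6 - 8*-7)=182, (8*38 - -12*6)=376, (-12*7 - 3*38)=-198, (3*-35 - 10*7)=-175; twice the area = |810| = 810; area = 405; answer 405
Step 2: S1 = 405; threaded value p + q = 406; m = 14289; 14289 = 3 * 11 * 433; number of divisors = (1+1) * (1+1) * (1+1) = 8; answer 8
Step 3: S2 = 8; r = 7; total draws C(13,2) = 78; favorable C(6,2) = 15; P = 5/26; answer 5/26
Step 4: S3 = 5/26; threaded value p + q = 31; w = 2; cross terms: (-27*-33 - 4*-5)=911, (4*35 - 2*-33)=206, (2*6 - -9*35)=327, (-9*-5 - -27*6)=207; twice the area = |1651| = 1651; area = 1651/2; answer 1651/2

1651/2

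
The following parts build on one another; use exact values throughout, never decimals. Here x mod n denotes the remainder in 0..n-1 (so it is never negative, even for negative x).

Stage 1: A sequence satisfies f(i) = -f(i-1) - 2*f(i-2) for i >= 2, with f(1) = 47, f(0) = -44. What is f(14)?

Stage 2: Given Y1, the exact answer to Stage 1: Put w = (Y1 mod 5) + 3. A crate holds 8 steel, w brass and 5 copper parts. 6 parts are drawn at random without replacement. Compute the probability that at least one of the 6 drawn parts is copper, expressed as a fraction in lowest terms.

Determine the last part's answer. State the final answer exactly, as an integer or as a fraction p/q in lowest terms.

6751/7752

Stage 1: f(2) = -1*(47) - 2*(-44) = 41; iterating: f(2)=41, f(3)=-135, f(4)=53, f(5)=217, f(6)=-323, f(7)=-111, f(8)=757, f(9)=-535, f(10)=-979, f(11)=2049, f(12)=-91, f(13)=-4007, f(14)=4189; answer 4189
Stage 2: Y1 = 4189; w = 7; total draws C(20,6) = 38760; complement C(15,6) = 5005; favorable 38760 - 5005 = 33755; P = 6751/7752; answer 6751/7752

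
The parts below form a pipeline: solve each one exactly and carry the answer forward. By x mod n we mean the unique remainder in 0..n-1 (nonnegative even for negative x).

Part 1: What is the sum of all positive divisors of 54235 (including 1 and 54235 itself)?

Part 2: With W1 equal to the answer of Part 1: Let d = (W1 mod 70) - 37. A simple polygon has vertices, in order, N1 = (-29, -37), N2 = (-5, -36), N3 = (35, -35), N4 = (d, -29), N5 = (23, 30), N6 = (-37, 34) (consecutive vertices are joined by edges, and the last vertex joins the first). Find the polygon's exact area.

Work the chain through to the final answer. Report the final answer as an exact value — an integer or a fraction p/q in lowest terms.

3779

Part 1: 54235 = 5 * 10847; sigma = (1 + 5) * (1 + 10847) = 6 * 10848 = 65088; answer 65088
Part 2: W1 = 65088; d = 21; cross terms: (-29*-36 - -5*-37)=859, (-5*-35 - 35*-36)=1435, (35*-29 - 21*-35)=-280, (21*30 - 23*-29)=1297, (23*34 - -37*30)=1892, (-37*-37 - -29*34)=2355; twice the area = |7558| = 7558; area = 3779; answer 3779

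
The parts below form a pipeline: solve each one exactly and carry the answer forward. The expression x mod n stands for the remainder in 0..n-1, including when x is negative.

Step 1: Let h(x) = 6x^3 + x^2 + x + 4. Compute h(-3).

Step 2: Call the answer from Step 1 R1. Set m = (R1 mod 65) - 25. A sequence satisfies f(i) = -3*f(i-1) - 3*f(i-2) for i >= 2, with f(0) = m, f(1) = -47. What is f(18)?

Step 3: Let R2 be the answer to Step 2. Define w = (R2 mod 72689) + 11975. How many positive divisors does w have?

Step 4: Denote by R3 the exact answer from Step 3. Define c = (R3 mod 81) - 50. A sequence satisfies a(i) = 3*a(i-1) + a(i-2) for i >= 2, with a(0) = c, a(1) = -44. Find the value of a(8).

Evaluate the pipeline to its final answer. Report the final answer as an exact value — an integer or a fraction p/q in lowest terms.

Step 1: 6*(-3)^3 + 1*(-3)^2 + 1*(-3)^1 + 4 = (-162) + (9) + (-3) + (4) = -152; answer -152
Step 2: R1 = -152; m = 18; f(2) = -3*(-47) - 3*(18) = 87; iterating: f(2)=87, f(3)=-120, f(4)=99, f(5)=63, f(6)=-486, f(7)=1269, f(8)=-2349, f(9)=3240, f(10)=-2673, f(11)=-1701, f(12)=13122, f(13)=-34263, f(14)=63423, f(15)=-87480, f(16)=72171, f(17)=45927, f(18)=-354294; answer -354294
Step 3: R2 = -354294; w = 21126; 21126 = 2 * 3 * 7 * 503; number of divisors = (1+1) * (1+1) * (1+1) * (1+1) = 16; answer 16
Step 4: R3 = 16; c = -34; a(2) = 3*(-44) + 1*(-34) = -166; iterating: a(2)=-166, a(3)=-542, a(4)=-1792, a(5)=-5918, a(6)=-19546, a(7)=-64556, a(8)=-213214; answer -213214

-213214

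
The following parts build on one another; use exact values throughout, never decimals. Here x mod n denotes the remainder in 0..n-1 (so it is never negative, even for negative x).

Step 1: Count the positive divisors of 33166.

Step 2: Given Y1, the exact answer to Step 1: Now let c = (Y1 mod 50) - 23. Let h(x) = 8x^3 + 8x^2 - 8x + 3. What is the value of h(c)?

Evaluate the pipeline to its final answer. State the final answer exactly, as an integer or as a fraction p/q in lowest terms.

Step 1: 33166 = 2 * 7 * 23 * 103; number of divisors = (1+1) * (1+1) * (1+1) * (1+1) = 16; answer 16
Step 2: Y1 = 16; c = -7; 8*(-7)^3 + 8*(-7)^2 - 8*(-7)^1 + 3 = (-2744) + (392) + (56) + (3) = -2293; answer -2293

-2293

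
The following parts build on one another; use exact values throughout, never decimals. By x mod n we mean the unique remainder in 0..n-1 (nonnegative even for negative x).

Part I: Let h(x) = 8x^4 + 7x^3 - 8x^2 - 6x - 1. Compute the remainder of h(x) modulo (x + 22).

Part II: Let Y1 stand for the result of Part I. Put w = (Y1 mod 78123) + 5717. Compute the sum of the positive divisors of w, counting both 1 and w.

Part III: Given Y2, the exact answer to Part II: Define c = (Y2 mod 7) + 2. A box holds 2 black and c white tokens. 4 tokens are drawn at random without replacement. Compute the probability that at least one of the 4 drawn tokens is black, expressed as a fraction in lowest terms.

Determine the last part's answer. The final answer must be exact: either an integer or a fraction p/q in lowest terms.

Part I: remainder = value at the root: 8*(-22)^4 + 7*(-22)^3 - 8*(-22)^2 - 6*(-22)^1 - 1 = (1874048) + (-74536) + (-3872) + (132) + (-1) = 1795771; answer 1795771
Part II: Y1 = 1795771; w = 82782; 82782 = 2 * 3^4 * 7 * 73; sigma = (1 + 2) * (1 + 3 + 9 + 27 + 81) * (1 + 7) * (1 + 73) = 3 * 121 * 8 * 74 = 214896; answer 214896
Part III: Y2 = 214896; c = 5; total draws C(7,4) = 35; complement C(5,4) = 5; favorable 35 - 5 = 30; P = 6/7; answer 6/7

6/7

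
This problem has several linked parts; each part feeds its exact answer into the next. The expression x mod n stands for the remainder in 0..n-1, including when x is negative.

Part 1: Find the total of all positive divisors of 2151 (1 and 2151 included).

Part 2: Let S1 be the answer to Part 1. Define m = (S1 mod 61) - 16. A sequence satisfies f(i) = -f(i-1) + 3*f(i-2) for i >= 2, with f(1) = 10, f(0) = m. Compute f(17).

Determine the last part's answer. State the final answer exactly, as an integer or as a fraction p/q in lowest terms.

Part 1: 2151 = 3^2 * 239; sigma = (1 + 3 + 9) * (1 + 239) = 13 * 240 = 3120; answer 3120
Part 2: S1 = 3120; m = -7; f(2) = -1*(10) + 3*(-7) = -31; iterating: f(2)=-31, f(3)=61, f(4)=-154, f(5)=337, f(6)=-799, f(7)=1810, f(8)=-4207, f(9)=9637, f(10)=-22258, f(11)=51169, f(12)=-117943, f(13)=271450, f(14)=-625279, f(15)=1439629, f(16)=-3315466, f(17)=7634353; answer 7634353

7634353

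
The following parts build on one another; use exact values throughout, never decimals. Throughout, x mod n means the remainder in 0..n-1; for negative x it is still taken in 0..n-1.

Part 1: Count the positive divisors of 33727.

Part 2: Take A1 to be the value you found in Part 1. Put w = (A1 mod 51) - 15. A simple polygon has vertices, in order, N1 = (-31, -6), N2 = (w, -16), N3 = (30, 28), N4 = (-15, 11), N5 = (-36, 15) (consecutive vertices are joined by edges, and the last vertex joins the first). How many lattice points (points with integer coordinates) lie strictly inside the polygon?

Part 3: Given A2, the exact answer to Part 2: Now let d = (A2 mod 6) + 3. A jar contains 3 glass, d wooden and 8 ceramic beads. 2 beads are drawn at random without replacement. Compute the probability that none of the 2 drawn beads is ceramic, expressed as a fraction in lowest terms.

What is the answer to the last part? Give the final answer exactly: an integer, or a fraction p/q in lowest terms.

Part 1: 33727 = 29 * 1163; number of divisors = (1+1) * (1+1) = 4; answer 4
Part 2: A1 = 4; w = -11; cross terms: (-31*-16 - -11*-6)=430, (-11*28 - 30*-16)=172, (30*11 - -15*28)=750, (-15*15 - -36*11)=171, (-36*-6 - -31*15)=681; twice the area = |2204| = 2204; area = 1102; boundary points = 10 + 1 + 1 + 1 + 1 = 14; strictly interior points = area - boundary/2 + 1 = 1096; answer 1096
Part 3: A2 = 1096; d = 7; total draws C(18,2) = 153; favorable C(10,2) = 45; P = 5/17; answer 5/17

5/17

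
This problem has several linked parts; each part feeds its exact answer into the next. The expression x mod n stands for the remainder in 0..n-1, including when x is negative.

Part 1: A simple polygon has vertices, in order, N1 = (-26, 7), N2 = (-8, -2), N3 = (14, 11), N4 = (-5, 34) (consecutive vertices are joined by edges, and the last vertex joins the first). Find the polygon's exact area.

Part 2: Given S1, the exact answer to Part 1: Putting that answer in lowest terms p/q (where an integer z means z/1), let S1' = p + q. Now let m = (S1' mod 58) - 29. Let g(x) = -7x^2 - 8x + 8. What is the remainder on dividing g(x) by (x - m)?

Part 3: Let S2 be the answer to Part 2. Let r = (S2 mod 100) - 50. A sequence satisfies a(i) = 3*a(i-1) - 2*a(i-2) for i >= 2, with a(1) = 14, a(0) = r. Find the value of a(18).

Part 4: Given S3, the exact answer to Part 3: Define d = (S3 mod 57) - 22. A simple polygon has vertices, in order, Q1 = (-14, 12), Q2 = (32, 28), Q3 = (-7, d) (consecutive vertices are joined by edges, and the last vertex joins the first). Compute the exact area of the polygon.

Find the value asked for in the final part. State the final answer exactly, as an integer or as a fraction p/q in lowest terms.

36

Part 1: cross terms: (-26*-2 - -8*7)=108, (-8*11 - 14*-2)=-60, (14*34 - -5*11)=531, (-5*7 - -26*34)=849; twice the area = |1428| = 1428; area = 714; answer 714
Part 2: S1 = 714; threaded value p + q = 715; m = -10; remainder = value at the root: -7*(-10)^2 - 8*(-10)^1 + 8 = (-700) + (80) + (8) = -612; answer -612
Part 3: S2 = -612; r = 38; a(2) = 3*(14) - 2*(38) = -34; iterating: a(2)=-34, a(3)=-130, a(4)=-322, a(5)=-706, a(6)=-1474, a(7)=-3010, a(8)=-6082, a(9)=-12226, a(10)=-24514, a(11)=-49090, a(12)=-98242, a(13)=-196546, a(14)=-393154, a(15)=-786370, a(16)=-1572802, a(17)=-3145666, a(18)=-6291394; answer -6291394
Part 4: S3 = -6291394; d = 16; cross terms: (-14*28 - 32*12)=-776, (32*16 - -7*28)=708, (-7*12 - -14*16)=140; twice the area = |72| = 72; area = 36; answer 36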